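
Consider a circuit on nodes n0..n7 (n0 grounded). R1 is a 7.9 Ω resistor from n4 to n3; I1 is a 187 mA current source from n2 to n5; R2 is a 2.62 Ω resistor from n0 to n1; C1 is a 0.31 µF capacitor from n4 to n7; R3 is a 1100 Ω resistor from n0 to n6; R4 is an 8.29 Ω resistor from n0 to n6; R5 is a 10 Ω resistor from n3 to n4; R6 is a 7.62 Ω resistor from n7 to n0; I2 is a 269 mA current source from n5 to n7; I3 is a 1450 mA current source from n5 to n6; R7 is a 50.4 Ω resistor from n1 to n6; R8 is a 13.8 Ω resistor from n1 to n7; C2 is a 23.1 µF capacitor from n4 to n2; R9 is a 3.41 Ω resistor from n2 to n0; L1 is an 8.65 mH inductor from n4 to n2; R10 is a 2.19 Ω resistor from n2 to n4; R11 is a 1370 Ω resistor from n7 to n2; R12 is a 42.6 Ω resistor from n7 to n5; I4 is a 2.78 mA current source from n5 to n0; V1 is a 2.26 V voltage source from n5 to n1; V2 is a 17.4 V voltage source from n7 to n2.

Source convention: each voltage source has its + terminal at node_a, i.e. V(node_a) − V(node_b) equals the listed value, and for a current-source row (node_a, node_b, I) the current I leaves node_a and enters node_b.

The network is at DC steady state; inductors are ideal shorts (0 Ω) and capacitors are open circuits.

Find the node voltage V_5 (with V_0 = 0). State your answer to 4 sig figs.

Apply KCL at each of the 7 non-ground nodes and solve the resulting linear system.
Node n1: branches {R2, R7, R8, V1} → V_1 = -0.8780
Node n2: branches {I1, C2, R9, L1, R10, R11, V2} → V_2 = -7.498
Node n3: branches {R1, R5} → V_3 = -7.498
Node n4: branches {R1, C1, R5, C2, L1, R10} → V_4 = -7.498
Node n5: branches {I1, I2, I3, R12, I4, V1} → V_5 = 1.382
Node n6: branches {R3, R4, I3, R7} → V_6 = 10.13
Node n7: branches {C1, R6, I2, R8, R11, R12, V2} → V_7 = 9.902
Source currents: i(L1)=0.000, i(V1)=-1.335, i(V2)=-2.024

1.382 V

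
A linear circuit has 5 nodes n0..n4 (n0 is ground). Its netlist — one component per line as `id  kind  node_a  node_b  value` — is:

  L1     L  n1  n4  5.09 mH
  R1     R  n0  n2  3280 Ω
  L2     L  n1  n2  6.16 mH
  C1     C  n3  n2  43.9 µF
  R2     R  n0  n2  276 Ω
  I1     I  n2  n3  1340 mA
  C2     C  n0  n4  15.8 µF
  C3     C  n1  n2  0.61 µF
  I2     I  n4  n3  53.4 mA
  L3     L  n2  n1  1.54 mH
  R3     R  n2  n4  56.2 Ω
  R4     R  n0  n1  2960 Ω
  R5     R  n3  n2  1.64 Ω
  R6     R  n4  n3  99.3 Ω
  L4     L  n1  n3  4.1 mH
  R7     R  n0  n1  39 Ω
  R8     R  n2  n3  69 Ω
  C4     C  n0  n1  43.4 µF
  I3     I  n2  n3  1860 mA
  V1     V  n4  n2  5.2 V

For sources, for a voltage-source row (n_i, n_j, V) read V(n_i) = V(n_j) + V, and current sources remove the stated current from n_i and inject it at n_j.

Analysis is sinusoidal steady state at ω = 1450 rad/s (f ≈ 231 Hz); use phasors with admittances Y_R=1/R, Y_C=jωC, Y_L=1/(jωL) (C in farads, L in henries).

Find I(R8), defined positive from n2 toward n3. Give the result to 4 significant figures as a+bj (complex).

MNA unknowns: 4 node voltages V₁..V_4 plus 1 source current (V1)
L1: Y=0.000-0.1355j on G[1,4]
R1: Y=0.0003049+0.000j on G[0,2]
L2: Y=0.000-0.1120j on G[1,2]
C1: Y=0.000+0.06366j on G[3,2]
R2: Y=0.003623+0.000j on G[0,2]
I1: z[2]−=1.34, z[3]+=1.34
C2: Y=0.000+0.02291j on G[0,4]
C3: Y=0.000+0.0008845j on G[1,2]
I2: z[4]−=0.0534, z[3]+=0.0534
L3: Y=0.000-0.4478j on G[2,1]
R3: Y=0.01779+0.000j on G[2,4]
R4: Y=0.0003378+0.000j on G[0,1]
R5: Y=0.6098+0.000j on G[3,2]
R6: Y=0.01007+0.000j on G[4,3]
L4: Y=0.000-0.1682j on G[1,3]
R7: Y=0.02564+0.000j on G[0,1]
R8: Y=0.01449+0.000j on G[2,3]
C4: Y=0.000+0.06293j on G[0,1]
I3: z[2]−=1.86, z[3]+=1.86
V1: row V4−V2=5.2, i_V1 at 4,2
solve → V1=-0.7978-0.3384j, V2=-2.554-0.4130j, V3=2.614-0.02694j, V4=2.646-0.4130j
aux → i_V1=-0.1456+0.4099j

-0.07489-0.005596j A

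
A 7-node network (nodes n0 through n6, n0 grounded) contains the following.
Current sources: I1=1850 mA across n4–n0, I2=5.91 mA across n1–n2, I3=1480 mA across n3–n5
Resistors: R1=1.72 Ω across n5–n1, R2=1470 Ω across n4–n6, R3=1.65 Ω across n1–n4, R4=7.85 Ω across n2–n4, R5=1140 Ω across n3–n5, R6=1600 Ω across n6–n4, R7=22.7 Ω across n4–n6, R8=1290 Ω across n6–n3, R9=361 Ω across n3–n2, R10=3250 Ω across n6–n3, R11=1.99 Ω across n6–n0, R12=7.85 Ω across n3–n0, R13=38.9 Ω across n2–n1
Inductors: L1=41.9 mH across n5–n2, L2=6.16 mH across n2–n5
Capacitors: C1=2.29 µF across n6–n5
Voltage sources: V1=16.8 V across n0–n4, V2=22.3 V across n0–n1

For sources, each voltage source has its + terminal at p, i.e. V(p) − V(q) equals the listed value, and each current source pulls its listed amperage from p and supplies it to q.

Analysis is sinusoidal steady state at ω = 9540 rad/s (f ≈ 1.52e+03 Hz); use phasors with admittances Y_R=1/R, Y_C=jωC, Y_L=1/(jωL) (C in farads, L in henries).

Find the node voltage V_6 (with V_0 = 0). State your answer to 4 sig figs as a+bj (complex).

MNA unknowns: 6 node voltages V₁..V_6 plus 2 source currents (V1, V2)
I1: z[4]−=1.85, z[0]+=1.85
R1: Y=0.5814+0.000j on G[5,1]
I2: z[1]−=0.00591, z[2]+=0.00591
I3: z[3]−=1.48, z[5]+=1.48
L1: Y=0.000-0.002502j on G[5,2]
R2: Y=0.0006803+0.000j on G[4,6]
R3: Y=0.6061+0.000j on G[1,4]
R4: Y=0.1274+0.000j on G[2,4]
R5: Y=0.0008772+0.000j on G[3,5]
C1: Y=0.000+0.02185j on G[6,5]
R6: Y=0.0006250+0.000j on G[6,4]
R7: Y=0.04405+0.000j on G[4,6]
R8: Y=0.0007752+0.000j on G[6,3]
R9: Y=0.002770+0.000j on G[3,2]
R10: Y=0.0003077+0.000j on G[6,3]
R11: Y=0.5025+0.000j on G[6,0]
R12: Y=0.1274+0.000j on G[3,0]
R13: Y=0.02571+0.000j on G[2,1]
L2: Y=0.000-0.01702j on G[2,5]
V1: row V0−V4=16.8, i_V1 at 0,4
V2: row V0−V1=22.3, i_V2 at 0,1
solve → V1=-22.30+0.000j, V2=-17.54+0.2715j, V3=-11.71+0.003804j, V4=-16.80+0.000j, V5=-19.70+0.6117j, V6=-1.464-0.7258j
aux → i_V1=4.582-0.001659j, i_V2=-4.959-0.3626j

-1.464-0.7258j V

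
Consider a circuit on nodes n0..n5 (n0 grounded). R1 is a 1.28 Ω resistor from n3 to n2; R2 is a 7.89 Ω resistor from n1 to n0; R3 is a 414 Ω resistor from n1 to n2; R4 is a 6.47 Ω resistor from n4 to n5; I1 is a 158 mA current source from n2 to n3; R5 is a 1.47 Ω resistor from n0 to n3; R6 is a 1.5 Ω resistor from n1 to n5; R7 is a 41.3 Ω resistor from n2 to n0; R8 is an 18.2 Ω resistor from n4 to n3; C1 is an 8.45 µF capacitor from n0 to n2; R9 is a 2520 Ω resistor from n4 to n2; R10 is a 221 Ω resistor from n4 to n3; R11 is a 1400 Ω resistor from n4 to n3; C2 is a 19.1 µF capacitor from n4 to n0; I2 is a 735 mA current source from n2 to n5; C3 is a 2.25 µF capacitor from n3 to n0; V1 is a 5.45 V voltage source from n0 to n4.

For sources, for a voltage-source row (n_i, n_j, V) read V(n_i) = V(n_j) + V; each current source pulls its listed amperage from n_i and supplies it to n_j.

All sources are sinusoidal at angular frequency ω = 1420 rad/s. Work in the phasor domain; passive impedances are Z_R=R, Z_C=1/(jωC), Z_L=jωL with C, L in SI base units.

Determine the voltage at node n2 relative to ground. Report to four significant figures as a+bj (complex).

-2.413+0.07654j V

MNA unknowns: 5 node voltages V₁..V_5 plus 1 source current (V1)
R1: Y=0.7812+0.000j on G[3,2]
R2: Y=0.1267+0.000j on G[1,0]
R3: Y=0.002415+0.000j on G[1,2]
R4: Y=0.1546+0.000j on G[4,5]
I1: z[2]−=0.158, z[3]+=0.158
R5: Y=0.6803+0.000j on G[0,3]
R6: Y=0.6667+0.000j on G[1,5]
R7: Y=0.02421+0.000j on G[2,0]
R8: Y=0.05495+0.000j on G[4,3]
C1: Y=0.000+0.01200j on G[0,2]
R9: Y=0.0003968+0.000j on G[4,2]
R10: Y=0.004525+0.000j on G[4,3]
R11: Y=0.0007143+0.000j on G[4,3]
C2: Y=0.000+0.02712j on G[4,0]
I2: z[2]−=0.735, z[5]+=0.735
C3: Y=0.000+0.003195j on G[3,0]
V1: row V0−V4=5.45, i_V1 at 0,4
solve → V1=-0.3651+0.0007261j, V2=-2.413+0.07654j, V3=-1.350+0.04213j, V4=-5.450+0.000j, V5=-0.4271+0.0005894j
aux → i_V1=-1.024-0.1505j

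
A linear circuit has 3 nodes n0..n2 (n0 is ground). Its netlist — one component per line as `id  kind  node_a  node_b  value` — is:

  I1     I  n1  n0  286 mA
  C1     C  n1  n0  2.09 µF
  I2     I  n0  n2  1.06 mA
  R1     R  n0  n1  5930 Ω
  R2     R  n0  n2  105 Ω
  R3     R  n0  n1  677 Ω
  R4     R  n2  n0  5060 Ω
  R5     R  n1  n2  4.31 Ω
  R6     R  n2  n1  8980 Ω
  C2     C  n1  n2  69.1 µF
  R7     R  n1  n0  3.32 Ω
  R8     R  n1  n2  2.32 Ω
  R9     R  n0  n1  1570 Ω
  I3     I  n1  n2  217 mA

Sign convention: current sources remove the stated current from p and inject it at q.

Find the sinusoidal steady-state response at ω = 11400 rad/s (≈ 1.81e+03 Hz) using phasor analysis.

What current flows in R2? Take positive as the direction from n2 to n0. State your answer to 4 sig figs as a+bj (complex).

MNA unknowns: 2 node voltages V₁..V_2
I1: z[1]−=0.286, z[0]+=0.286
C1: Y=0.000+0.02383j on G[1,0]
I2: z[0]−=0.00106, z[2]+=0.00106
R1: Y=0.0001686+0.000j on G[0,1]
R2: Y=0.009524+0.000j on G[0,2]
R3: Y=0.001477+0.000j on G[0,1]
R4: Y=0.0001976+0.000j on G[2,0]
R5: Y=0.2320+0.000j on G[1,2]
R6: Y=0.0001114+0.000j on G[2,1]
C2: Y=0.000+0.7877j on G[1,2]
R7: Y=0.3012+0.000j on G[1,0]
R8: Y=0.4310+0.000j on G[1,2]
R9: Y=0.0006369+0.000j on G[0,1]
I3: z[1]−=0.217, z[2]+=0.217
solve → V1=-0.9085+0.07429j, V2=-0.7668-0.09268j

-0.007303-0.0008827j A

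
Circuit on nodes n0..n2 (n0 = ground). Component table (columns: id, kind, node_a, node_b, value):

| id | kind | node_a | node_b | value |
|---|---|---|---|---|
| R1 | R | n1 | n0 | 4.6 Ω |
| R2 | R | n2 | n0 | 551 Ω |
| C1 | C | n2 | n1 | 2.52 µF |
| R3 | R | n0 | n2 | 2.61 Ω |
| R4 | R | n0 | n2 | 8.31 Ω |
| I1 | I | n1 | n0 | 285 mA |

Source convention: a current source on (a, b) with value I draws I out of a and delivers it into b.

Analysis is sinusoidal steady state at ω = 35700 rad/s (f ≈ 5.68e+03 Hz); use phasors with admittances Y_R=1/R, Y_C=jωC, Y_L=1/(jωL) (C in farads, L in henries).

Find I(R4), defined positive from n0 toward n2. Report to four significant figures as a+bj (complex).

Apply KCL at each of the 2 non-ground nodes and solve the resulting linear system.
Node n1: branches {R1, C1, I1} → V_1 = -1.073+0.4018j
Node n2: branches {R2, C1, R3, R4} → V_2 = -0.1023-0.1729j

0.01231+0.02080j A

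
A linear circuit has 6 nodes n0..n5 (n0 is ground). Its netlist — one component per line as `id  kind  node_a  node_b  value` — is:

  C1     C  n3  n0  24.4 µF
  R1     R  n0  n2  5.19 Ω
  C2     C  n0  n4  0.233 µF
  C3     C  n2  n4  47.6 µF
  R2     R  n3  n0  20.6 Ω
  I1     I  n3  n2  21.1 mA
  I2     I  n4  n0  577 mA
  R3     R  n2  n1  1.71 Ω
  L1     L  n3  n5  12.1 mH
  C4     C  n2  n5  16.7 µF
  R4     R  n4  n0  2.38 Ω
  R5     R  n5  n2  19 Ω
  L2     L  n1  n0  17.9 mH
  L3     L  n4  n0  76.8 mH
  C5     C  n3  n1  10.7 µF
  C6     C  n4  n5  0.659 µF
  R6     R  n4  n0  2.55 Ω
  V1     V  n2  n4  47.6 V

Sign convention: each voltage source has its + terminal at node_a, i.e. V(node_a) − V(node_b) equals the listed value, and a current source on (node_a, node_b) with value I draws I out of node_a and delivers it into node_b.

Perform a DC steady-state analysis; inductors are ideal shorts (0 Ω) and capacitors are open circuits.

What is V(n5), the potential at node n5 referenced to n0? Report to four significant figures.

24.55 V

Element admittances at DC:
  Y(C1) = 0.000 S between n3,n0
  Y(R1) = 0.1927 S between n0,n2
  Y(C2) = 0.000 S between n0,n4
  Y(C3) = 0.000 S between n2,n4
  Y(R2) = 0.04854 S between n3,n0
  I1: injects 0.0211 A into n2 (from n3)
  I2: injects 0.577 A into n0 (from n4)
  Y(R3) = 0.5848 S between n2,n1
  L1: short n3↔n5 (DC inductor)
  Y(C4) = 0.000 S between n2,n5
  Y(R4) = 0.4202 S between n4,n0
  Y(R5) = 0.05263 S between n5,n2
  L2: short n1↔n0 (DC inductor)
  L3: short n4↔n0 (DC inductor)
  Y(C5) = 0.000 S between n3,n1
  Y(C6) = 0.000 S between n4,n5
  Y(R6) = 0.3922 S between n4,n0
  V1: constraint V(n2)−V(n4) = 47.6
Assemble and solve the 9×9 MNA system:
  V(n1)=0.000  V(n2)=47.60  V(n3)=24.55  V(n4)=0.000  V(n5)=24.55
  i(L1)=-1.213  i(L2)=27.84  i(L3)=-38.78  i(V1)=-38.20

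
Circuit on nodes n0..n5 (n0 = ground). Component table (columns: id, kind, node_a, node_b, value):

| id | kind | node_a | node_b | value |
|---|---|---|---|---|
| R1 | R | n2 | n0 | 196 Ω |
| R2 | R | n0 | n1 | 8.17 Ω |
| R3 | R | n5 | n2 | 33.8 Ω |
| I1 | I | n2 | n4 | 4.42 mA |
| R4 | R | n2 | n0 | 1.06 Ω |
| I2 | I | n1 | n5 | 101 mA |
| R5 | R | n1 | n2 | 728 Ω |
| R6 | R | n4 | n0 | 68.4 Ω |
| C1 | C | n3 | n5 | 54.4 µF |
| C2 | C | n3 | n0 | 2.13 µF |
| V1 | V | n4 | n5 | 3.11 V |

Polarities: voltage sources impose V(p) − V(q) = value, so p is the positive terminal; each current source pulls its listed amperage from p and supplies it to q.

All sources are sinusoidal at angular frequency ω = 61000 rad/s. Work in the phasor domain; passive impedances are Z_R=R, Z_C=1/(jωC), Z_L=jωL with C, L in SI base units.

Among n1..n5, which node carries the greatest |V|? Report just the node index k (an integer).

4

Apply KCL at each of the 5 non-ground nodes and solve the resulting linear system.
Node n1: branches {R2, I2, R5} → V_1 = -0.8160-0.0001431j
Node n2: branches {R1, R3, I1, R4, R5} → V_2 = -0.001190-0.01290j
Node n3: branches {C1, C2} → V_3 = 0.1423-0.4108j
Node n4: branches {I1, R6, V1} → V_4 = 3.258-0.4269j
Node n5: branches {R3, I2, C1, V1} → V_5 = 0.1479-0.4269j
Source currents: i(V1)=-0.04321+0.006242j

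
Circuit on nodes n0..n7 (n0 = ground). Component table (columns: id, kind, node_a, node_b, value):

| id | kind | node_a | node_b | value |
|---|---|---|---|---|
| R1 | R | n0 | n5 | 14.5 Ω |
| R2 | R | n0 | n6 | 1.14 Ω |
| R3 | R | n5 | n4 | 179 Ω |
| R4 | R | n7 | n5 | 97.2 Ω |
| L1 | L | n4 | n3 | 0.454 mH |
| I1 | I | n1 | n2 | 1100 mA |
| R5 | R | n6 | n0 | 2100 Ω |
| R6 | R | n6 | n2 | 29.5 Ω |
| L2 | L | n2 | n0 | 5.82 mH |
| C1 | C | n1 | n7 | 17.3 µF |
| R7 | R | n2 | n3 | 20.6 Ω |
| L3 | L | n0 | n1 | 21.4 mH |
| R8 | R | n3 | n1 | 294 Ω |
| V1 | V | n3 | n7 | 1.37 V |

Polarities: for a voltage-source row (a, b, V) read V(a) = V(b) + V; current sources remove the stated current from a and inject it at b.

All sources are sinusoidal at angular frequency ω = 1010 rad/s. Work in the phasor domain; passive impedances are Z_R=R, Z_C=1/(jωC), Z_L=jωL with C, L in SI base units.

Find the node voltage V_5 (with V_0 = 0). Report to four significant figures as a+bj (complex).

MNA unknowns: 7 node voltages V₁..V_7 plus 1 source current (V1)
R1: Y=0.06897+0.000j on G[0,5]
R2: Y=0.8772+0.000j on G[0,6]
R3: Y=0.005587+0.000j on G[5,4]
R4: Y=0.01029+0.000j on G[7,5]
L1: Y=0.000-2.181j on G[4,3]
I1: z[1]−=1.1, z[2]+=1.1
R5: Y=0.0004762+0.000j on G[6,0]
R6: Y=0.03390+0.000j on G[6,2]
L2: Y=0.000-0.1701j on G[2,0]
C1: Y=0.000+0.01747j on G[1,7]
R7: Y=0.04854+0.000j on G[2,3]
L3: Y=0.000-0.04627j on G[0,1]
R8: Y=0.003401+0.000j on G[3,1]
V1: row V3−V7=1.37, i_V1 at 3,7
solve → V1=-10.19-34.71j, V2=4.159+7.821j, V3=11.70-1.496j, V4=11.70-1.520j, V5=2.024-0.2815j, V6=0.1547+0.2908j, V7=10.33-1.496j
aux → i_V1=-0.4948+0.3462j

2.024-0.2815j V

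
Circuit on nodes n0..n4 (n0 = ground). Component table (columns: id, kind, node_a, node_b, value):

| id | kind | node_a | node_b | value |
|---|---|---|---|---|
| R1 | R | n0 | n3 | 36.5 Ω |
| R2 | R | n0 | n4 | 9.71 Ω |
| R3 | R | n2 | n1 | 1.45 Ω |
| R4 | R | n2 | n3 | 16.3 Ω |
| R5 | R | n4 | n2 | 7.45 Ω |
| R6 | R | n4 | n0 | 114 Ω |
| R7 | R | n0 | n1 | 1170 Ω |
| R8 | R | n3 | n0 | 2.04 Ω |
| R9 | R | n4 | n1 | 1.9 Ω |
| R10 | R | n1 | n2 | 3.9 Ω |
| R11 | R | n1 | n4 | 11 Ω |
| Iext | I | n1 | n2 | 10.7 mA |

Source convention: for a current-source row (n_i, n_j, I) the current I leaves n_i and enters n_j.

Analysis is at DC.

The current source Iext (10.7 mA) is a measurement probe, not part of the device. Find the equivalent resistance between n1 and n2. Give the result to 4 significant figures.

R_eq = 0.9258 Ω

Element admittances at DC:
  Y(R1) = 0.02740 S between n0,n3
  Y(R2) = 0.1030 S between n0,n4
  Y(R3) = 0.6897 S between n2,n1
  Y(R4) = 0.06135 S between n2,n3
  Y(R5) = 0.1342 S between n4,n2
  Y(R6) = 0.008772 S between n4,n0
  Y(R7) = 0.0008547 S between n0,n1
  Y(R8) = 0.4902 S between n3,n0
  Y(R9) = 0.5263 S between n4,n1
  Y(R10) = 0.2564 S between n1,n2
  Y(R11) = 0.09091 S between n1,n4
  Iext: injects 0.0107 A into n2 (from n1)
Assemble and solve the 4×4 MNA system:
  V(n1)=-0.004676  V(n2)=0.005229  V(n3)=0.0005541  V(n4)=-0.002531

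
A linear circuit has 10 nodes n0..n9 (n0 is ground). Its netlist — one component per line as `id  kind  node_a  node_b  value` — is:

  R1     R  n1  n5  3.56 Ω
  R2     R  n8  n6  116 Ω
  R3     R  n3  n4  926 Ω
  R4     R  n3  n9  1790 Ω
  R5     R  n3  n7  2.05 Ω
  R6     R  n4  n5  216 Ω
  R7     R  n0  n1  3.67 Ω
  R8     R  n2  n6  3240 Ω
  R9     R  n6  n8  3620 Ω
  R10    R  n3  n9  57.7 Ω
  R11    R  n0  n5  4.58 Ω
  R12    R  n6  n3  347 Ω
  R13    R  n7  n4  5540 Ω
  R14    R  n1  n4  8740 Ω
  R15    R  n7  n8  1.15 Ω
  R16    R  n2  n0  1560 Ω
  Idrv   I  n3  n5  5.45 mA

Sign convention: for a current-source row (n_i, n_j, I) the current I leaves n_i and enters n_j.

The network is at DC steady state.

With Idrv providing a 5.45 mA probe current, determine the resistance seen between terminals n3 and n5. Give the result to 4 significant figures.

R_eq = 833.2 Ω

Apply KCL at each of the 9 non-ground nodes and solve the resulting linear system.
Node n1: branches {R1, R7, R14} → V_1 = 0.001201
Node n2: branches {R8, R16} → V_2 = -1.448
Node n3: branches {R3, R4, R5, R10, R12, Idrv} → V_3 = -4.538
Node n4: branches {R3, R6, R13, R14} → V_4 = -0.9504
Node n5: branches {R1, R6, R11, Idrv} → V_5 = 0.002754
Node n6: branches {R2, R8, R9, R12} → V_6 = -4.457
Node n7: branches {R5, R13, R15} → V_7 = -4.535
Node n8: branches {R2, R9, R15} → V_8 = -4.535
Node n9: branches {R4, R10} → V_9 = -4.538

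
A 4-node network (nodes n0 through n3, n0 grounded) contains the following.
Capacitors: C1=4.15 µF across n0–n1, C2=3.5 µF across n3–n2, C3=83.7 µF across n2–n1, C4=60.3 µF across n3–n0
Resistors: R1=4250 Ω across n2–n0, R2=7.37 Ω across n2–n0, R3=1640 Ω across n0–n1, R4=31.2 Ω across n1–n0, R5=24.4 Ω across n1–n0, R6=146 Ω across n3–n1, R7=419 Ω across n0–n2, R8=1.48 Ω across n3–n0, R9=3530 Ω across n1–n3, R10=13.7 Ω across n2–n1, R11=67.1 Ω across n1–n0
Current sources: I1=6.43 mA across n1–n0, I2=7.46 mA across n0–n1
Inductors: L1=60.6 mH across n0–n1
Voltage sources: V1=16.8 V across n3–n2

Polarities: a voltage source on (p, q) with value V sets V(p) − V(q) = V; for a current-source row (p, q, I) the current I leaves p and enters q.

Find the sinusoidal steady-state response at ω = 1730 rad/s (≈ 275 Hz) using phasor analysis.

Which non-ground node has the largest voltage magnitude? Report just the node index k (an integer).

2

MNA unknowns: 3 node voltages V₁..V_3 plus 1 source current (V1)
C1: Y=0.000+0.007180j on G[0,1]
R1: Y=0.0002353+0.000j on G[2,0]
R2: Y=0.1357+0.000j on G[2,0]
C2: Y=0.000+0.006055j on G[3,2]
R3: Y=0.0006098+0.000j on G[0,1]
I1: z[1]−=0.00643, z[0]+=0.00643
R4: Y=0.03205+0.000j on G[1,0]
C3: Y=0.000+0.1448j on G[2,1]
R5: Y=0.04098+0.000j on G[1,0]
R6: Y=0.006849+0.000j on G[3,1]
L1: Y=0.000-0.009539j on G[0,1]
R7: Y=0.002387+0.000j on G[0,2]
R8: Y=0.6757+0.000j on G[3,0]
C4: Y=0.000+0.1043j on G[3,0]
I2: z[0]−=0.00746, z[1]+=0.00746
R9: Y=0.0002833+0.000j on G[1,3]
R10: Y=0.07299+0.000j on G[2,1]
R11: Y=0.01490+0.000j on G[1,0]
V1: row V3−V2=16.8, i_V1 at 3,2
solve → V1=-8.665-3.886j, V2=-13.00-0.08913j, V3=3.798-0.08913j
aux → i_V1=-2.665-0.4648j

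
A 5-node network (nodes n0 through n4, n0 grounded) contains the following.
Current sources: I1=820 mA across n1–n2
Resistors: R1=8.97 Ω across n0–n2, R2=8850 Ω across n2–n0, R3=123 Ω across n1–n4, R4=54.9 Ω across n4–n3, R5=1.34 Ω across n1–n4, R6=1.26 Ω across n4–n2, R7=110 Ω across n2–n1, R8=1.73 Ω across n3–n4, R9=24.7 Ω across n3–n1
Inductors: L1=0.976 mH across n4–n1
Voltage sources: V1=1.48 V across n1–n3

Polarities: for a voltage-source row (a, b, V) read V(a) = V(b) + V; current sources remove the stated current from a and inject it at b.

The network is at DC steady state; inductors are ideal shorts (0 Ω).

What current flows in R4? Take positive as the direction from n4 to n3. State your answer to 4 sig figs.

Element admittances at DC:
  I1: injects 0.82 A into n2 (from n1)
  Y(R1) = 0.1115 S between n0,n2
  Y(R2) = 0.0001130 S between n2,n0
  L1: short n4↔n1 (DC inductor)
  Y(R3) = 0.008130 S between n1,n4
  Y(R4) = 0.01821 S between n4,n3
  Y(R5) = 0.7463 S between n1,n4
  Y(R6) = 0.7937 S between n4,n2
  Y(R7) = 0.009091 S between n2,n1
  Y(R8) = 0.5780 S between n3,n4
  Y(R9) = 0.04049 S between n3,n1
  V1: constraint V(n1)−V(n3) = 1.48
Assemble and solve the 6×6 MNA system:
  V(n1)=-1.021  V(n2)=0.000  V(n3)=-2.501  V(n4)=-1.021
  i(L1)=-0.07174  i(V1)=-0.9424

0.02696 A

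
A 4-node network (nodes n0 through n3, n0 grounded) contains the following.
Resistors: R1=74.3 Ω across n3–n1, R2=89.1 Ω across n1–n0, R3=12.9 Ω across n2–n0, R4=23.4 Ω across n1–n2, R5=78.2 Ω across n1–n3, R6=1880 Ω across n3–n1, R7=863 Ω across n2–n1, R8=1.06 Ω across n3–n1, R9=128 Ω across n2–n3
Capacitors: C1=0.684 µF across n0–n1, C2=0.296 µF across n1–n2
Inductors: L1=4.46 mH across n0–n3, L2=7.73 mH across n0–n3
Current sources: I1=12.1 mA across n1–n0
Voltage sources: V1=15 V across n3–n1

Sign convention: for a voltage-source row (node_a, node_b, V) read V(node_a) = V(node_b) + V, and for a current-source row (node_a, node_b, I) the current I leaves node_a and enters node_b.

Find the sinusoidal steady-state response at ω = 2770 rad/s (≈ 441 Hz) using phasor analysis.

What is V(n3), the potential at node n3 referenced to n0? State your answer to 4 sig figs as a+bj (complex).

MNA unknowns: 3 node voltages V₁..V_3 plus 1 source current (V1)
R1: Y=0.01346+0.000j on G[3,1]
C1: Y=0.000+0.001895j on G[0,1]
L1: Y=0.000-0.08094j on G[0,3]
R2: Y=0.01122+0.000j on G[1,0]
R3: Y=0.07752+0.000j on G[2,0]
C2: Y=0.000+0.0008199j on G[1,2]
L2: Y=0.000-0.04670j on G[0,3]
R4: Y=0.04274+0.000j on G[1,2]
R5: Y=0.01279+0.000j on G[1,3]
R6: Y=0.0005319+0.000j on G[3,1]
R7: Y=0.001159+0.000j on G[2,1]
I1: z[1]−=0.0121, z[0]+=0.0121
R8: Y=0.9434+0.000j on G[3,1]
R9: Y=0.007812+0.000j on G[2,3]
V1: row V3−V1=15, i_V1 at 3,1
solve → V1=-13.91+4.027j, V2=-4.674+1.553j, V3=1.090+4.027j
aux → i_V1=-15.11+0.1199j

1.090+4.027j V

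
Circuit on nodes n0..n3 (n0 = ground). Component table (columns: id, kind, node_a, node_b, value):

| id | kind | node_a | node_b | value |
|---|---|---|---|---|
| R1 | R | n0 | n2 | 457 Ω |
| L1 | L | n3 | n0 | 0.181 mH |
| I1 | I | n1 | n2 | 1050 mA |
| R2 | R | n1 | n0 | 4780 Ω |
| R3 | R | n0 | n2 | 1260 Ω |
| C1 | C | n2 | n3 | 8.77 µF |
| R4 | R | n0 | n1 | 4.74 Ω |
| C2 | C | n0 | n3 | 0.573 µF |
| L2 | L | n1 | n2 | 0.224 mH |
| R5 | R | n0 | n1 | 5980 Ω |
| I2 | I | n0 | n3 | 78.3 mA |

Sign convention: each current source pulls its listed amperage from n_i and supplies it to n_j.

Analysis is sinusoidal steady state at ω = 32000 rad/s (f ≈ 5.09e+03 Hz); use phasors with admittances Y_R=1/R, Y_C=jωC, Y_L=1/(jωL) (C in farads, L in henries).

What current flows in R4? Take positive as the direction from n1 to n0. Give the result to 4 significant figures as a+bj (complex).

MNA unknowns: 3 node voltages V₁..V_3
R1: Y=0.002188+0.000j on G[0,2]
L1: Y=0.000-0.1727j on G[3,0]
I1: z[1]−=1.05, z[2]+=1.05
R2: Y=0.0002092+0.000j on G[1,0]
R3: Y=0.0007937+0.000j on G[0,2]
C1: Y=0.000+0.2806j on G[2,3]
R4: Y=0.2110+0.000j on G[0,1]
C2: Y=0.000+0.01834j on G[0,3]
L2: Y=0.000-0.1395j on G[1,2]
R5: Y=0.0001672+0.000j on G[0,1]
I2: z[0]−=0.0783, z[3]+=0.0783
solve → V1=-2.693-1.272j, V2=-0.7655+2.174j, V3=-1.701+4.210j

-0.5682-0.2684j A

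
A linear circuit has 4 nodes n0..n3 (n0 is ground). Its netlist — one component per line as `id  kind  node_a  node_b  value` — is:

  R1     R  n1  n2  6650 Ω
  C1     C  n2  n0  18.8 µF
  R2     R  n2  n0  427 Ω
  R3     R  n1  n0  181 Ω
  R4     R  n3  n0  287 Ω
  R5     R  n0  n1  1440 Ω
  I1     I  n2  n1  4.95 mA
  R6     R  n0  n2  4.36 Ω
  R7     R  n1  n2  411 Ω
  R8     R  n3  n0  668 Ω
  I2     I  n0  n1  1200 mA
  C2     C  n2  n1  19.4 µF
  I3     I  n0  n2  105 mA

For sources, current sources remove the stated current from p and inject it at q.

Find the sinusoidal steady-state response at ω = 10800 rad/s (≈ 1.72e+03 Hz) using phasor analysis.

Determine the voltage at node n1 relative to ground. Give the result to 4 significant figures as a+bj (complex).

3.557-8.261j V

MNA unknowns: 3 node voltages V₁..V_3
R1: Y=0.0001504+0.000j on G[1,2]
C1: Y=0.000+0.2030j on G[2,0]
R2: Y=0.002342+0.000j on G[2,0]
R3: Y=0.005525+0.000j on G[1,0]
R4: Y=0.003484+0.000j on G[3,0]
R5: Y=0.0006944+0.000j on G[0,1]
I1: z[2]−=0.00495, z[1]+=0.00495
R6: Y=0.2294+0.000j on G[0,2]
R7: Y=0.002433+0.000j on G[1,2]
R8: Y=0.001497+0.000j on G[3,0]
I2: z[0]−=1.2, z[1]+=1.2
C2: Y=0.000+0.2095j on G[2,1]
I3: z[0]−=0.105, z[2]+=0.105
solve → V1=3.557-8.261j, V2=3.242-2.619j, V3=0.000+0.000j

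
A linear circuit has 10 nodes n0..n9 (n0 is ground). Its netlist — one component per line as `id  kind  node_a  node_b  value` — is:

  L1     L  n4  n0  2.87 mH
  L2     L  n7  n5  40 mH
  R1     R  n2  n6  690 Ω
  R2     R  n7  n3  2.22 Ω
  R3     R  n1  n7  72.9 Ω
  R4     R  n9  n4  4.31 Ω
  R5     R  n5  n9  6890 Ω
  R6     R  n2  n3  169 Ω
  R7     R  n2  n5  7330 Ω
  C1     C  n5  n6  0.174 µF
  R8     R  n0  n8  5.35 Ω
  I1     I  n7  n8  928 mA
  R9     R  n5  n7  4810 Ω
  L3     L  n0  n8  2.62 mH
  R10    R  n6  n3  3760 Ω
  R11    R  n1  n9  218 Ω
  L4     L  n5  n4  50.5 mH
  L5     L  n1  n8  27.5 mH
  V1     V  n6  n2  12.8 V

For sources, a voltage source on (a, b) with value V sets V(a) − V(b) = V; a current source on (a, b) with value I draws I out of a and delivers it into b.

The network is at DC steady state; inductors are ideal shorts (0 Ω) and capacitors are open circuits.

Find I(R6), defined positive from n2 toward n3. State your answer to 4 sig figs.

-0.003188 A

MNA unknowns: 9 node voltages V₁..V_9 plus 6 source currents (L1, L2, L3, L4, L5, V1)
L1: row V4−V0=0, i_L1 at 4,0
L2: row V7−V5=0, i_L2 at 7,5
R1: Y=0.001449 on G[2,6]
R2: Y=0.4505 on G[7,3]
R3: Y=0.01372 on G[1,7]
R4: Y=0.2320 on G[9,4]
R5: Y=0.0001451 on G[5,9]
R6: Y=0.005917 on G[2,3]
R7: Y=0.0001364 on G[2,5]
C1: Y=0.000 on G[5,6]
R8: Y=0.1869 on G[0,8]
I1: z[7]−=0.928, z[8]+=0.928
R9: Y=0.0002079 on G[5,7]
L3: row V0−V8=0, i_L3 at 0,8
R10: Y=0.0002660 on G[6,3]
R11: Y=0.004587 on G[1,9]
L4: row V5−V4=0, i_L4 at 5,4
L5: row V1−V8=0, i_L5 at 1,8
V1: row V6−V2=12.8, i_V1 at 6,2
solve → V1=0.000, V2=-0.5385, V3=0.0001631, V4=0.000, V5=0.000, V6=12.26, V7=0.000, V8=0.000, V9=0.000
aux → i_L1=-0.9280, i_L2=-0.9279, i_L3=-0.9280, i_L4=-0.9280, i_L5=0.000, i_V1=-0.02181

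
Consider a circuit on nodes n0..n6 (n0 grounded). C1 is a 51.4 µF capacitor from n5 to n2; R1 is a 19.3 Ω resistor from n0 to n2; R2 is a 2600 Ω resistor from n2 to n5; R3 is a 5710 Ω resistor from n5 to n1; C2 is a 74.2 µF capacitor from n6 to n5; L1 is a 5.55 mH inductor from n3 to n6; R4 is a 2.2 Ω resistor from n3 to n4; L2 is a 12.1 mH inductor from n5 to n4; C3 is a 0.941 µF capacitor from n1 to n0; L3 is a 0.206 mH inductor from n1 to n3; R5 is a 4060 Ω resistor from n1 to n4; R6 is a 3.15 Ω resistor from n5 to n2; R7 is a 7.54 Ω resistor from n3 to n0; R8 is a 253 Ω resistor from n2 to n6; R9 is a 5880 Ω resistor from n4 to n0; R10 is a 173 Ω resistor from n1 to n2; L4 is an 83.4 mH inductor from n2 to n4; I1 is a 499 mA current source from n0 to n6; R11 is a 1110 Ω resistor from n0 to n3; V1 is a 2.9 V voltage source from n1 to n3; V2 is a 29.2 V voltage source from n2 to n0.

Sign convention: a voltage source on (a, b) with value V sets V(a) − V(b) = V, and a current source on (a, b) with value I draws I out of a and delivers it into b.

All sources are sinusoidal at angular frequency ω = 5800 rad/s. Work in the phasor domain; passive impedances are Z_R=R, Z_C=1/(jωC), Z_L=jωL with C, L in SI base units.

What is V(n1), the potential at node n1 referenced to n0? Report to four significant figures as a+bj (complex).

7.646-9.591j V

Apply KCL at each of the 6 non-ground nodes and solve the resulting linear system.
Node n1: branches {R3, C3, L3, R5, R10, V1} → V_1 = 7.646-9.591j
Node n2: branches {C1, R1, R2, R6, R8, R10, L4, V2} → V_2 = 29.20+0.000j
Node n3: branches {L1, R4, L3, R7, R11, V1} → V_3 = 4.746-9.591j
Node n4: branches {R4, L2, R5, R9, L4} → V_4 = 5.190-10.51j
Node n5: branches {C1, R2, R3, C2, L2, R6} → V_5 = 31.05+2.163j
Node n6: branches {C2, L1, R8, I1} → V_6 = 33.08+1.867j
Source currents: i(V1)=0.07574+2.443j, i(V2)=-1.701+1.241j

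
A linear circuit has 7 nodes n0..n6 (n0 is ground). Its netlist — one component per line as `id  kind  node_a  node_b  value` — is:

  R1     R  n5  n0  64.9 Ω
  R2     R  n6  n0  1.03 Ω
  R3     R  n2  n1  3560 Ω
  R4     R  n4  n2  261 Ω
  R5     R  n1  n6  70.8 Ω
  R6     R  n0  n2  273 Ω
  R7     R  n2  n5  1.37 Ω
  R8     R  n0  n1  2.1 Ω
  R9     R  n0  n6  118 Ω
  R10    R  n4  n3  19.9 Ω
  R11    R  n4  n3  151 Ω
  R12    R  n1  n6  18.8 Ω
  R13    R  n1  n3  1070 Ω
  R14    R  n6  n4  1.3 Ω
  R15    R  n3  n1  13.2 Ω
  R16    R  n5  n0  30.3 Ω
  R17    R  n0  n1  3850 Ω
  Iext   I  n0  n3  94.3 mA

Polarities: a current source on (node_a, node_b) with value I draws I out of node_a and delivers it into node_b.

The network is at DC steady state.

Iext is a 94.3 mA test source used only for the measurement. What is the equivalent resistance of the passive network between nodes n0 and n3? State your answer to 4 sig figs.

Element admittances at DC:
  Y(R1) = 0.01541 S between n5,n0
  Y(R2) = 0.9709 S between n6,n0
  Y(R3) = 0.0002809 S between n2,n1
  Y(R4) = 0.003831 S between n4,n2
  Y(R5) = 0.01412 S between n1,n6
  Y(R6) = 0.003663 S between n0,n2
  Y(R7) = 0.7299 S between n2,n5
  Y(R8) = 0.4762 S between n0,n1
  Y(R9) = 0.008475 S between n0,n6
  Y(R10) = 0.05025 S between n4,n3
  Y(R11) = 0.006623 S between n4,n3
  Y(R12) = 0.05319 S between n1,n6
  Y(R13) = 0.0009346 S between n1,n3
  Y(R14) = 0.7692 S between n6,n4
  Y(R15) = 0.07576 S between n3,n1
  Y(R16) = 0.03300 S between n5,n0
  Y(R17) = 0.0002597 S between n0,n1
  Iext: injects 0.0943 A into n3 (from n0)
Assemble and solve the 6×6 MNA system:
  V(n1)=0.1046  V(n2)=0.007547  V(n3)=0.8074  V(n4)=0.09708  V(n5)=0.007078  V(n6)=0.04500

R_eq = 8.562 Ω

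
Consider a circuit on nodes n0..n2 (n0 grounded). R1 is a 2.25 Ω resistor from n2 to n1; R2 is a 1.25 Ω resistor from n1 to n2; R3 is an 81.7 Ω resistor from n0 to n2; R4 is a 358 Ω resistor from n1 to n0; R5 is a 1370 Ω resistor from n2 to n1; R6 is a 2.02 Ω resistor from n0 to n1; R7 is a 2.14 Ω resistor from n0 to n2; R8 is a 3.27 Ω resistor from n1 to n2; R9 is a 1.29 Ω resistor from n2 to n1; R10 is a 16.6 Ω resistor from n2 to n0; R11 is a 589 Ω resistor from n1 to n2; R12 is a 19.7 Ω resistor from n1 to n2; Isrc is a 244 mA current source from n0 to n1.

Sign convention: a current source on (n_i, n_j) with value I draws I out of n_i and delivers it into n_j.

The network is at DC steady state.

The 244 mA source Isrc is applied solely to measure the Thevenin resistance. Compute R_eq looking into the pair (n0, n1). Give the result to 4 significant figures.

Element admittances at DC:
  Y(R1) = 0.4444 S between n2,n1
  Y(R2) = 0.8000 S between n1,n2
  Y(R3) = 0.01224 S between n0,n2
  Y(R4) = 0.002793 S between n1,n0
  Y(R5) = 0.0007299 S between n2,n1
  Y(R6) = 0.4950 S between n0,n1
  Y(R7) = 0.4673 S between n0,n2
  Y(R8) = 0.3058 S between n1,n2
  Y(R9) = 0.7752 S between n2,n1
  Y(R10) = 0.06024 S between n2,n0
  Y(R11) = 0.001698 S between n1,n2
  Y(R12) = 0.05076 S between n1,n2
  Isrc: injects 0.244 A into n1 (from n0)
Assemble and solve the 2×2 MNA system:
  V(n1)=0.2602  V(n2)=0.2121

R_eq = 1.066 Ω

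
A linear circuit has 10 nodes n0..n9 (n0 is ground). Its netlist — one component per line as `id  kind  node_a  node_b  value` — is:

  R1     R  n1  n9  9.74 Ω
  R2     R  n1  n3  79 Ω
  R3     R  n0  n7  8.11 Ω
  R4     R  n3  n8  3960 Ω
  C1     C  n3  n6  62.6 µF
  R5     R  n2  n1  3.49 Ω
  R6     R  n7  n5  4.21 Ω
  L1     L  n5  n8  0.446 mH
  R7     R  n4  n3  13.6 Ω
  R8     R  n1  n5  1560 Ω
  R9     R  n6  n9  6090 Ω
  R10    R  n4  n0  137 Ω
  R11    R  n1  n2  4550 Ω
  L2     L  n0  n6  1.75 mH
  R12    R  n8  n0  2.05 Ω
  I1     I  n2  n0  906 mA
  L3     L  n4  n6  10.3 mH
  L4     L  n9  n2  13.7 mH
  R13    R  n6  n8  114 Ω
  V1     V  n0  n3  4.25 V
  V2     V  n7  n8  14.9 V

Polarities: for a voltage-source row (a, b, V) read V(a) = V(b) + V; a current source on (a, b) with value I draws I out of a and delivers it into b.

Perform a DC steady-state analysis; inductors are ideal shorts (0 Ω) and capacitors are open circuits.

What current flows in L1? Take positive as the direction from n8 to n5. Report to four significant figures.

Apply KCL at each of the 9 non-ground nodes and solve the resulting linear system.
Node n1: branches {R1, R2, R5, R8, R11} → V_1 = -71.41
Node n2: branches {R5, R11, I1, L4} → V_2 = -73.70
Node n3: branches {R2, R4, C1, R7, V1} → V_3 = -4.250
Node n4: branches {R7, R10, L3} → V_4 = 0.000
Node n5: branches {R6, L1, R8} → V_5 = -3.035
Node n6: branches {C1, R9, L2, L3, R13} → V_6 = 0.000
Node n7: branches {R3, R6, V2} → V_7 = 11.86
Node n8: branches {R4, L1, R12, R13, V2} → V_8 = -3.035
Node n9: branches {R1, R9, L4} → V_9 = -73.70
Source currents: i(L1)=3.495, i(L2)=0.3512, i(L3)=-0.3125, i(L4)=0.2478, i(V1)=0.5373, i(V2)=-5.002

-3.495 A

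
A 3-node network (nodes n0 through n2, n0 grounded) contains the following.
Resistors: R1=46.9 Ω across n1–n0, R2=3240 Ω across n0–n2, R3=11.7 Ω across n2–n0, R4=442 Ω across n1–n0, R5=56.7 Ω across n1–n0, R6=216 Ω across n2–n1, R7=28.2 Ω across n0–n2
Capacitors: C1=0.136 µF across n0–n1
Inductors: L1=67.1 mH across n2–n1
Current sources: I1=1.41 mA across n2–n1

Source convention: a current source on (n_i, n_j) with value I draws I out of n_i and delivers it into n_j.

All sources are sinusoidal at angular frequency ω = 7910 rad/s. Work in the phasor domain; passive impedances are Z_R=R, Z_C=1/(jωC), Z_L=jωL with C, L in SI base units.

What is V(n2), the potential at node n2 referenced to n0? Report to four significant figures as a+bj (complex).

-0.01009-0.0005631j V

Element admittances at ω=7910 rad/s:
  Y(R1) = 0.02132+0.000j S between n1,n0
  Y(R2) = 0.0003086+0.000j S between n0,n2
  Y(R3) = 0.08547+0.000j S between n2,n0
  Y(R4) = 0.002262+0.000j S between n1,n0
  Y(R5) = 0.01764+0.000j S between n1,n0
  Y(C1) = 0.000+0.001076j S between n0,n1
  Y(L1) = 0.000-0.001884j S between n2,n1
  Y(R6) = 0.004630+0.000j S between n2,n1
  Y(R7) = 0.03546+0.000j S between n0,n2
  I1: injects 0.00141 A into n1 (from n2)
Assemble and solve the 2×2 MNA system:
  V(n1)=0.02969+0.0008812j  V(n2)=-0.01009-0.0005631j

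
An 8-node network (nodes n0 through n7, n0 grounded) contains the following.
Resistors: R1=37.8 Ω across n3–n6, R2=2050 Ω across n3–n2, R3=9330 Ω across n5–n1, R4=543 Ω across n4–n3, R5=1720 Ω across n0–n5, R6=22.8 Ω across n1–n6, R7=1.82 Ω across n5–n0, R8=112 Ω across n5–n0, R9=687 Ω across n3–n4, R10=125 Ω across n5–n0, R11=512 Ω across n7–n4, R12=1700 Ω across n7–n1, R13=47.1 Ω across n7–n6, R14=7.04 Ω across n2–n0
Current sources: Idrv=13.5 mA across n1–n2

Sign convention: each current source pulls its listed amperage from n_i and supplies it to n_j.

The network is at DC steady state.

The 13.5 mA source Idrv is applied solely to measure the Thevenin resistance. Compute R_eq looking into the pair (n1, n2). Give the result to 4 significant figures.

R_eq = 1720. Ω

Apply KCL at each of the 7 non-ground nodes and solve the resulting linear system.
Node n1: branches {R3, R6, R12, Idrv} → V_1 = -23.21
Node n2: branches {R2, R14, Idrv} → V_2 = 0.01751
Node n3: branches {R1, R2, R4, R9} → V_3 = -22.56
Node n4: branches {R4, R9, R11} → V_4 = -22.70
Node n5: branches {R3, R5, R7, R8, R10} → V_5 = -0.004386
Node n6: branches {R1, R6, R13} → V_6 = -22.96
Node n7: branches {R11, R12, R13} → V_7 = -22.94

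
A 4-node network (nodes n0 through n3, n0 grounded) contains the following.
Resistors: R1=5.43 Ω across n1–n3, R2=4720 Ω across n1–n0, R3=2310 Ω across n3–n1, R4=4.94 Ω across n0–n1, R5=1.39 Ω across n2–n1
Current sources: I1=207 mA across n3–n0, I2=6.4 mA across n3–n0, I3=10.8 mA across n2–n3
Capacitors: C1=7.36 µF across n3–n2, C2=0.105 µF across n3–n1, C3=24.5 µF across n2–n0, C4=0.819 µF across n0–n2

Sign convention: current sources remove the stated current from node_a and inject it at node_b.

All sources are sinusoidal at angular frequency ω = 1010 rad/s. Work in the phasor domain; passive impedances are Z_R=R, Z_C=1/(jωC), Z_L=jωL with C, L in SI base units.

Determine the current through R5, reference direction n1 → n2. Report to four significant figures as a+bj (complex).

0.006912-0.01859j A

MNA unknowns: 3 node voltages V₁..V_3
R1: Y=0.1842+0.000j on G[1,3]
I1: z[3]−=0.207, z[0]+=0.207
C1: Y=0.000+0.007434j on G[3,2]
R2: Y=0.0002119+0.000j on G[1,0]
I2: z[3]−=0.0064, z[0]+=0.0064
R3: Y=0.0004329+0.000j on G[3,1]
C2: Y=0.000+0.0001061j on G[3,1]
C3: Y=0.000+0.02474j on G[2,0]
R4: Y=0.2024+0.000j on G[0,1]
R5: Y=0.7194+0.000j on G[2,1]
C4: Y=0.000+0.0008272j on G[0,2]
I3: z[2]−=0.0108, z[3]+=0.0108
solve → V1=-1.033+0.1316j, V2=-1.043+0.1574j, V3=-2.130+0.1760j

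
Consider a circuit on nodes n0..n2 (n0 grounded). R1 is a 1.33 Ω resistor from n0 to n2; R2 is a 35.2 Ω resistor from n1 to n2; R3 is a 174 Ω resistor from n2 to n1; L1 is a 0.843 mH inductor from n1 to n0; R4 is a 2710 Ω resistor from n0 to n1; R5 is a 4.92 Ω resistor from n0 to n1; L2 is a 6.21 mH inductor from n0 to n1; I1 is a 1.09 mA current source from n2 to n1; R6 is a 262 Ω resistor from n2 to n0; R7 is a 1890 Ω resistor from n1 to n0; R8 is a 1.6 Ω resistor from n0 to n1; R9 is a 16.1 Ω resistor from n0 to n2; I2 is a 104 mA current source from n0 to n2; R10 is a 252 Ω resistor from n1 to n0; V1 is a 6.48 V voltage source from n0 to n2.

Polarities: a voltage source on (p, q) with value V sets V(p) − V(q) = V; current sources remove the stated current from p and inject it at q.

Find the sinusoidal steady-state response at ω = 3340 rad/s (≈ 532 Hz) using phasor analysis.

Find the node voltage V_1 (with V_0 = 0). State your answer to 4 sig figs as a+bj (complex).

MNA unknowns: 2 node voltages V₁..V_2 plus 1 source current (V1)
R1: Y=0.7519+0.000j on G[0,2]
R2: Y=0.02841+0.000j on G[1,2]
R3: Y=0.005747+0.000j on G[2,1]
L1: Y=0.000-0.3552j on G[1,0]
R4: Y=0.0003690+0.000j on G[0,1]
R5: Y=0.2033+0.000j on G[0,1]
L2: Y=0.000-0.04821j on G[0,1]
I1: z[2]−=0.00109, z[1]+=0.00109
R6: Y=0.003817+0.000j on G[2,0]
R7: Y=0.0005291+0.000j on G[1,0]
R8: Y=0.6250+0.000j on G[0,1]
R9: Y=0.06211+0.000j on G[0,2]
I2: z[0]−=0.104, z[2]+=0.104
R10: Y=0.003968+0.000j on G[1,0]
V1: row V0−V2=6.48, i_V1 at 0,2
solve → V1=-0.2088-0.09711j, V2=-6.480+0.000j
aux → i_V1=-5.617+0.003317j

-0.2088-0.09711j V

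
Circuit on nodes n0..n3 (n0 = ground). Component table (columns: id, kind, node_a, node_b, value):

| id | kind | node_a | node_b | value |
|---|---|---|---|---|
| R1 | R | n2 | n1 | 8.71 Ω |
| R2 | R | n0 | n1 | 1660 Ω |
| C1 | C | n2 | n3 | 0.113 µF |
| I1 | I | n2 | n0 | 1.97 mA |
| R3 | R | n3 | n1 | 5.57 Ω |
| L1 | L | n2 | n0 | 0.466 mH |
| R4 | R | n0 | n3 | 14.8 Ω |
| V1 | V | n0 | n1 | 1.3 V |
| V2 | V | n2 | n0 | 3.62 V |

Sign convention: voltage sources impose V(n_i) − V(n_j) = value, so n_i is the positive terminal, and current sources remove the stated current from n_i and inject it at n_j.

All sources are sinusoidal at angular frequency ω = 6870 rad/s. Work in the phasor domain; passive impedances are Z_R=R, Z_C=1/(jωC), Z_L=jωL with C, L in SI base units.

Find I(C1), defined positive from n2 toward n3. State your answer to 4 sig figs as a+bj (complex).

MNA unknowns: 3 node voltages V₁..V_3 plus 2 source currents (V1, V2)
R1: Y=0.1148+0.000j on G[2,1]
R2: Y=0.0006024+0.000j on G[0,1]
C1: Y=0.000+0.0007763j on G[2,3]
I1: z[2]−=0.00197, z[0]+=0.00197
R3: Y=0.1795+0.000j on G[3,1]
L1: Y=0.000-0.3124j on G[2,0]
R4: Y=0.06757+0.000j on G[0,3]
V1: row V0−V1=1.3, i_V1 at 0,1
V2: row V2−V0=3.62, i_V2 at 2,0
solve → V1=-1.300+0.000j, V2=3.620+0.000j, V3=-0.9445+0.01434j
aux → i_V1=-0.6295-0.002575j, i_V2=-0.5668+1.127j

1.113e-05+0.003543j A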